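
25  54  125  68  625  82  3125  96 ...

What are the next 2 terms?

15625, 110

Taking every 2nd term gives 2 separate tracks.
Track A is 25, 125, 625, 3125, which is successive powers of 5.
Track B is 54, 68, 82, 96, which is linear: a_n = 40 + 14·n.
Position 9 → track A, term 5 = 15625.
The 10th slot belongs to track B; its 5th term is 110.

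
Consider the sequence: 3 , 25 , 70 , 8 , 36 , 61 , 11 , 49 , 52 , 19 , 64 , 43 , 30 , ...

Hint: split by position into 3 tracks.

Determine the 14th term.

Read the sequence 3 terms at a time; column i is its own pattern.
Track A is 3, 8, 11, 19, 30, which is Fibonacci-style (each term is the sum of the two before it).
Track B is 25, 36, 49, 64, which is perfect squares starting at 5².
Track C is 70, 61, 52, 43, which is arithmetic with common difference −9.
The 14th slot belongs to track B; its 5th term is 81.

81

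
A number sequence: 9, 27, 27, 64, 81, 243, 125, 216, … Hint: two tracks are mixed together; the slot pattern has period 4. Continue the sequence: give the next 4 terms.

Reading positions in blocks of 4 reveals the pattern AABB — 2 tracks woven together.
Track A: 9, 27, 81, 243 — multiplying by 3 each time.
Track B: 27, 64, 125, 216 — perfect cubes starting at 3³.
The 9th slot belongs to track A; its 5th term is 729.
Position 10 falls in track A as its term 6, giving 2187.
Position 11 → track B, term 5 = 343.
Position 12 falls in track B as its term 6, giving 512.

729, 2187, 343, 512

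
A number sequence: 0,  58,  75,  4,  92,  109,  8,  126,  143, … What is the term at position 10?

Reading positions in blocks of 3 reveals the pattern ABB — 2 tracks woven together.
Subsequence A: 0, 4, 8 (adding 4 each time).
Subsequence B: 58, 75, 92, 109, 126, 143 (adding 17 each time).
Term 10 comes from subsequence A (its 4th entry): 12.

12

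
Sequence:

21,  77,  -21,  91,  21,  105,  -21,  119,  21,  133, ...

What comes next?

-21

Positions 1, 3, 5, … form one subsequence and positions 2, 4, 6, … form another.
Subsequence A: 21, -21, 21, -21, 21. Alternating ±21.
Subsequence B: 77, 91, 105, 119, 133. Linear: a_n = 63 + 14·n.
The 11th slot belongs to subsequence A; its 6th term is -21.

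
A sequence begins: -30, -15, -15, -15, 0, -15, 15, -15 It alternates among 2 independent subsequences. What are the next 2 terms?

Positions 1, 3, 5, … form one subsequence and positions 2, 4, 6, … form another.
Subsequence A: -30, -15, 0, 15 (arithmetic, step +15).
Subsequence B: -15, -15, -15, -15 (always -15).
Term 9 comes from subsequence A (its 5th entry): 30.
The 10th slot belongs to subsequence B; its 5th term is -15.

30, -15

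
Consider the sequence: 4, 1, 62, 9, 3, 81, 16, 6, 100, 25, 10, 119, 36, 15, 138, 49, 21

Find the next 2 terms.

157, 64

Read the sequence 3 terms at a time; column i is its own pattern.
Track A: 4, 9, 16, 25, 36, 49. Perfect squares starting at 2².
Track B: 1, 3, 6, 10, 15, 21. Triangular numbers starting at T_1.
Track C: 62, 81, 100, 119, 138. Linear: a_n = 43 + 19·n.
Term 18 comes from track C (its 6th entry): 157.
Term 19 comes from track A (its 7th entry): 64.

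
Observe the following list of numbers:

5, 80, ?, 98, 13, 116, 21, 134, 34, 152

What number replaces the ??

8

Taking every 2nd term gives 2 separate tracks.
Stream A: 5, ?, 13, 21, 34 — each term equals the sum of the previous two.
Stream B: 80, 98, 116, 134, 152 — arithmetic, step +18.
The gap is stream A's term 2; the rule gives 8.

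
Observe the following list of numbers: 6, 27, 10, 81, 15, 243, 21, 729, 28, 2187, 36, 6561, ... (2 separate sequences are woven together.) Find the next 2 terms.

Split by position mod 2 into 2 tracks.
Subsequence A = 6, 10, 15, 21, 28, 36: triangular numbers starting at T_3.
Subsequence B = 27, 81, 243, 729, 2187, 6561: successive powers of 3.
The 13th slot belongs to subsequence A; its 7th term is 45.
Term 14 comes from subsequence B (its 7th entry): 19683.

45, 19683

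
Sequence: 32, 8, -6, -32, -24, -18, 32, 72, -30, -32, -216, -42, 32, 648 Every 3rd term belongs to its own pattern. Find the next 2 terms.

-54, -32

Taking every 3rd term gives 3 separate tracks.
Stream A: 32, -32, 32, -32, 32 — alternating ±32.
Stream B: 8, -24, 72, -216, 648 — multiplying by -3 each time.
Stream C: -6, -18, -30, -42 — subtracting 12 each time.
Position 15 → stream C, term 5 = -54.
Position 16 falls in stream A as its term 6, giving -32.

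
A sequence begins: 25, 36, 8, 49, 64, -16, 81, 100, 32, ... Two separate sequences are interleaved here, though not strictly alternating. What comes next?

Positions follow the repeating pattern AAB; grouping by letter gives 2 tracks.
Track A: 25, 36, 49, 64, 81, 100 — the squares 5², 6², 7², ….
Track B: 8, -16, 32 — a geometric progression (common ratio -2).
Position 10 → track A, term 7 = 121.

121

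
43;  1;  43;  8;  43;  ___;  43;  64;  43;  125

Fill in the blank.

27

The terms cycle through 2 interleaved subsequences.
Subsequence A: 43, 43, 43, 43, 43 (the constant sequence 43).
Subsequence B: 1, 8, ?, 64, 125 (consecutive cubes n³ from n = 1).
The gap is subsequence B's term 3; the rule gives 27.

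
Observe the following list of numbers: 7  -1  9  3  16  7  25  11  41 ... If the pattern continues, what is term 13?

Split by position mod 2 into 2 tracks.
Subsequence A: 7, 9, 16, 25, 41. Fibonacci-style (each term is the sum of the two before it).
Subsequence B: -1, 3, 7, 11. Adding 4 each time.
Position 13 falls in subsequence A as its term 7, giving 107.

107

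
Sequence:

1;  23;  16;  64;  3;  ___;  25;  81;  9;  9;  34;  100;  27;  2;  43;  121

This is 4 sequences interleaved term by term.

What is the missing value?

The terms cycle through 4 interleaved subsequences.
Stream A: 1, 3, 9, 27 (powers of 3).
Stream B: 23, ?, 9, 2 (arithmetic with common difference −7).
Stream C: 16, 25, 34, 43 (arithmetic with common difference +9).
Stream D: 64, 81, 100, 121 (consecutive squares n² from n = 8).
So the missing entry in stream B is 16.

16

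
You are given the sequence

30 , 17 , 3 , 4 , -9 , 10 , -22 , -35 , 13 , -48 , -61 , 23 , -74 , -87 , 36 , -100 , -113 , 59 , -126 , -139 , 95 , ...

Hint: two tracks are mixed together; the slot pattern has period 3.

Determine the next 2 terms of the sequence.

-152, -165

The slot pattern repeats as AAB (period 3), so there are 2 interleaved tracks.
Stream A: 30, 17, 4, -9, -22, -35, -48, -61, -74, -87, -100, -113, -126, -139. Arithmetic, step −13.
Stream B: 3, 10, 13, 23, 36, 59, 95. Each term equals the sum of the previous two.
Term 22 comes from stream A (its 15th entry): -152.
Position 23 falls in stream A as its term 16, giving -165.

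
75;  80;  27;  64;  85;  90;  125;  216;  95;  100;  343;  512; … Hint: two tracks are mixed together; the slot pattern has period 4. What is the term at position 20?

Positions follow the repeating pattern AABB; grouping by letter gives 2 tracks.
Subsequence A is 75, 80, 85, 90, 95, 100, which is adding 5 each time.
Subsequence B is 27, 64, 125, 216, 343, 512, which is perfect cubes starting at 3³.
The 20th slot belongs to subsequence B; its 10th term is 1728.

1728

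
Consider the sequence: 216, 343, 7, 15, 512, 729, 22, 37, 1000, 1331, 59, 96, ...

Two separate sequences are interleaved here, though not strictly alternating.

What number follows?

The slot pattern repeats as AABB (period 4), so there are 2 interleaved tracks.
Track A: 216, 343, 512, 729, 1000, 1331. The cubes 6³, 7³, 8³, ….
Track B: 7, 15, 22, 37, 59, 96. Fibonacci-style (each term is the sum of the two before it).
Position 13 → track A, term 7 = 1728.

1728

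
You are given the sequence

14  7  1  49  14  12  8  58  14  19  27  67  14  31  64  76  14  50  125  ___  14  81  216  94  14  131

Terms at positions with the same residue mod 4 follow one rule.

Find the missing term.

85

Split by position mod 4 into 4 tracks.
Subsequence A: 14, 14, 14, 14, 14, 14, 14. Constant 14.
Subsequence B: 7, 12, 19, 31, 50, 81, 131. A Fibonacci-like recurrence a_n = a_{n-1} + a_{n-2}.
Subsequence C: 1, 8, 27, 64, 125, 216. Consecutive cubes n³ from n = 1.
Subsequence D: 49, 58, 67, 76, ?, 94. Arithmetic, step +9.
Subsequence D's pattern makes the blank 85.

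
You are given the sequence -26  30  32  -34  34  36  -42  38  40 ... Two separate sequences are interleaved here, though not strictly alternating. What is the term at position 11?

Reading positions in blocks of 3 reveals the pattern ABB — 2 tracks woven together.
Track A = -26, -34, -42: arithmetic, step −8.
Track B = 30, 32, 34, 36, 38, 40: arithmetic, step +2.
Term 11 comes from track B (its 7th entry): 42.

42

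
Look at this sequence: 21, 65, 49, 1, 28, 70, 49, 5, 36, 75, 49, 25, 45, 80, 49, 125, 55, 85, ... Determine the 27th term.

49

The terms cycle through 4 interleaved subsequences.
Track A: 21, 28, 36, 45, 55. Triangular numbers starting at T_6.
Track B: 65, 70, 75, 80, 85. Linear: a_n = 60 + 5·n.
Track C: 49, 49, 49, 49. The constant sequence 49.
Track D: 1, 5, 25, 125. A geometric progression (common ratio 5).
Position 27 falls in track C as its term 7, giving 49.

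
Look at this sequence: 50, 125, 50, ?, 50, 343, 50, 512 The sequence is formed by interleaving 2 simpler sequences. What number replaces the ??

Positions 1, 3, 5, … form one subsequence and positions 2, 4, 6, … form another.
Track A: 50, 50, 50, 50 (the constant sequence 50).
Track B: 125, ?, 343, 512 (perfect cubes starting at 5³).
So the missing entry in track B is 216.

216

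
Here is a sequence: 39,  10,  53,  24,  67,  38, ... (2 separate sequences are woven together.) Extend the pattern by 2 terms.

Positions 1, 3, 5, … form one subsequence and positions 2, 4, 6, … form another.
Track A: 39, 53, 67 (linear: a_n = 25 + 14·n).
Track B: 10, 24, 38 (adding 14 each time).
Term 7 comes from track A (its 4th entry): 81.
Term 8 comes from track B (its 4th entry): 52.

81, 52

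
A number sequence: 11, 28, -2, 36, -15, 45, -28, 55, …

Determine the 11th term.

-54

The terms cycle through 2 interleaved subsequences.
Stream A: 11, -2, -15, -28. Linear: a_n = 24 − 13·n.
Stream B: 28, 36, 45, 55. The triangular numbers T_7, T_8, ….
Term 11 comes from stream A (its 6th entry): -54.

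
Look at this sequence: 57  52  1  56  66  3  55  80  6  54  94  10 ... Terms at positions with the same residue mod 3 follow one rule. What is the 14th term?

Split by position mod 3 into 3 tracks.
Track A: 57, 56, 55, 54. Linear: a_n = 58 − n.
Track B: 52, 66, 80, 94. Linear: a_n = 38 + 14·n.
Track C: 1, 3, 6, 10. Triangular numbers n(n+1)/2 for n = 1, 2, ….
The 14th slot belongs to track B; its 5th term is 108.

108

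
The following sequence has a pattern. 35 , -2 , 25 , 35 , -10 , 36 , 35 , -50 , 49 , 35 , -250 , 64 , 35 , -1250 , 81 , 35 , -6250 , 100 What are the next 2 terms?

The terms cycle through 3 interleaved subsequences.
Track A = 35, 35, 35, 35, 35, 35: always 35.
Track B = -2, -10, -50, -250, -1250, -6250: geometric, ×5 each step.
Track C = 25, 36, 49, 64, 81, 100: the squares 5², 6², 7², ….
The 19th slot belongs to track A; its 7th term is 35.
Position 20 → track B, term 7 = -31250.

35, -31250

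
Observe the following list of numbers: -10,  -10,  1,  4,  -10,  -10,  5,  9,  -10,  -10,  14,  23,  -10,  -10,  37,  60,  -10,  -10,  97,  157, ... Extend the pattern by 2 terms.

-10, -10

Reading positions in blocks of 4 reveals the pattern AABB — 2 tracks woven together.
Track A is -10, -10, -10, -10, -10, -10, -10, -10, -10, -10, which is always -10.
Track B is 1, 4, 5, 9, 14, 23, 37, 60, 97, 157, which is Fibonacci-style (each term is the sum of the two before it).
The 21st slot belongs to track A; its 11th term is -10.
The 22nd slot belongs to track A; its 12th term is -10.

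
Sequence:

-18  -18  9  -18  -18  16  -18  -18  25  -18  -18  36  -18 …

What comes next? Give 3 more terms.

-18, 49, -18

Positions follow the repeating pattern AAB; grouping by letter gives 2 tracks.
Track A is -18, -18, -18, -18, -18, -18, -18, -18, -18, which is constant -18.
Track B is 9, 16, 25, 36, which is perfect squares starting at 3².
Position 14 falls in track A as its term 10, giving -18.
The 15th slot belongs to track B; its 5th term is 49.
Term 16 comes from track A (its 11th entry): -18.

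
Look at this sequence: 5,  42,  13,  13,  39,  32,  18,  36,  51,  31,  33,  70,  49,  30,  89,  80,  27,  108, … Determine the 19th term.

129

Split by position mod 3 into 3 tracks.
Track A is 5, 13, 18, 31, 49, 80, which is Fibonacci-style (each term is the sum of the two before it).
Track B is 42, 39, 36, 33, 30, 27, which is subtracting 3 each time.
Track C is 13, 32, 51, 70, 89, 108, which is arithmetic with common difference +19.
Term 19 comes from track A (its 7th entry): 129.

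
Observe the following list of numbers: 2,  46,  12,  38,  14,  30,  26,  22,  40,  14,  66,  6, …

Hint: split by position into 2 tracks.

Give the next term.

106

The terms cycle through 2 interleaved subsequences.
Stream A: 2, 12, 14, 26, 40, 66. A Fibonacci-like recurrence a_n = a_{n-1} + a_{n-2}.
Stream B: 46, 38, 30, 22, 14, 6. Arithmetic with common difference −8.
Term 13 comes from stream A (its 7th entry): 106.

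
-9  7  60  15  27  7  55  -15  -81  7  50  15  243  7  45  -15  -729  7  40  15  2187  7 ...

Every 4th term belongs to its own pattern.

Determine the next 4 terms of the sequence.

35, -15, -6561, 7

Read the sequence 4 terms at a time; column i is its own pattern.
Subsequence A: -9, 27, -81, 243, -729, 2187 (a geometric progression (common ratio -3)).
Subsequence B: 7, 7, 7, 7, 7, 7 (the constant sequence 7).
Subsequence C: 60, 55, 50, 45, 40 (arithmetic with common difference −5).
Subsequence D: 15, -15, 15, -15, 15 (oscillating between 15 and -15).
Position 23 → subsequence C, term 6 = 35.
Position 24 falls in subsequence D as its term 6, giving -15.
Position 25 → subsequence A, term 7 = -6561.
Position 26 → subsequence B, term 7 = 7.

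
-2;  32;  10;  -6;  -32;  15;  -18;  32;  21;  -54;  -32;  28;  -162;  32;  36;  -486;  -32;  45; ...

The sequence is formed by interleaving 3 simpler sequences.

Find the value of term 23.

-32

Split by position mod 3 into 3 tracks.
Track A is -2, -6, -18, -54, -162, -486, which is geometric, ×3 each step.
Track B is 32, -32, 32, -32, 32, -32, which is oscillating between 32 and -32.
Track C is 10, 15, 21, 28, 36, 45, which is triangular numbers starting at T_4.
Term 23 comes from track B (its 8th entry): -32.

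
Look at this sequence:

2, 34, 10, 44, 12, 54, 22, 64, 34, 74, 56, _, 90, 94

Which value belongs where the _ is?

84

Positions 1, 3, 5, … form one subsequence and positions 2, 4, 6, … form another.
Track A: 2, 10, 12, 22, 34, 56, 90 (a Fibonacci-like recurrence a_n = a_{n-1} + a_{n-2}).
Track B: 34, 44, 54, 64, 74, ?, 94 (arithmetic with common difference +10).
Filling track B at index 6 by its rule yields 84.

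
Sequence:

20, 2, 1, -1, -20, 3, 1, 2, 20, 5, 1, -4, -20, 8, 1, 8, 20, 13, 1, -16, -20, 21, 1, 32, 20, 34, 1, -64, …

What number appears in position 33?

Read the sequence 4 terms at a time; column i is its own pattern.
Subsequence A: 20, -20, 20, -20, 20, -20, 20 (oscillating between 20 and -20).
Subsequence B: 2, 3, 5, 8, 13, 21, 34 (a Fibonacci-like recurrence a_n = a_{n-1} + a_{n-2}).
Subsequence C: 1, 1, 1, 1, 1, 1, 1 (always 1).
Subsequence D: -1, 2, -4, 8, -16, 32, -64 (geometric, ×-2 each step).
Position 33 → subsequence A, term 9 = 20.

20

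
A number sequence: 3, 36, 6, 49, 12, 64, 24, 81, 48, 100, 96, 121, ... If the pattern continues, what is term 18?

Positions 1, 3, 5, … form one subsequence and positions 2, 4, 6, … form another.
Subsequence A: 3, 6, 12, 24, 48, 96 — geometric with ratio 2.
Subsequence B: 36, 49, 64, 81, 100, 121 — consecutive squares n² from n = 6.
Term 18 comes from subsequence B (its 9th entry): 196.

196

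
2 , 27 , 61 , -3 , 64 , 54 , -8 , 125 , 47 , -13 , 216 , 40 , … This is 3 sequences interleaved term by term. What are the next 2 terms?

-18, 343

Split by position mod 3: positions 1, 4, 7, … form one track, and each other residue class forms its own.
Stream A: 2, -3, -8, -13. Subtracting 5 each time.
Stream B: 27, 64, 125, 216. Consecutive cubes n³ from n = 3.
Stream C: 61, 54, 47, 40. Arithmetic, step −7.
Term 13 comes from stream A (its 5th entry): -18.
Position 14 → stream B, term 5 = 343.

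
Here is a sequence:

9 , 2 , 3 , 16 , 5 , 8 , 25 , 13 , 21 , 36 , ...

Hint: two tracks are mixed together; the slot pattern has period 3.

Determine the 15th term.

144

The slot pattern repeats as ABB (period 3), so there are 2 interleaved tracks.
Subsequence A is 9, 16, 25, 36, which is consecutive squares n² from n = 3.
Subsequence B is 2, 3, 5, 8, 13, 21, which is each term equals the sum of the previous two.
Term 15 comes from subsequence B (its 10th entry): 144.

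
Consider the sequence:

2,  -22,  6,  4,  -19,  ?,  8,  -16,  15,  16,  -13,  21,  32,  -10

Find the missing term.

10

Split by position mod 3: positions 1, 4, 7, … form one track, and each other residue class forms its own.
Stream A: 2, 4, 8, 16, 32 (powers of 2).
Stream B: -22, -19, -16, -13, -10 (adding 3 each time).
Stream C: 6, ?, 15, 21 (triangular numbers starting at T_3).
So the missing entry in stream C is 10.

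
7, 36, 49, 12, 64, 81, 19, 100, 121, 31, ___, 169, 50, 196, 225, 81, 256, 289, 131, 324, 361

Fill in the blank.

144

The slot pattern repeats as ABB (period 3), so there are 2 interleaved tracks.
Track A: 7, 12, 19, 31, 50, 81, 131 — a Fibonacci-like recurrence a_n = a_{n-1} + a_{n-2}.
Track B: 36, 49, 64, 81, 100, 121, ?, 169, 196, 225, 256, 289, 324, 361 — the squares 6², 7², 8², ….
The gap is track B's term 7; the rule gives 144.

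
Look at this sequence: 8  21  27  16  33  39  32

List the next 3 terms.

The slot pattern repeats as ABB (period 3), so there are 2 interleaved tracks.
Track A: 8, 16, 32 — multiplying by 2 each time.
Track B: 21, 27, 33, 39 — arithmetic, step +6.
The 8th slot belongs to track B; its 5th term is 45.
The 9th slot belongs to track B; its 6th term is 51.
The 10th slot belongs to track A; its 4th term is 64.

45, 51, 64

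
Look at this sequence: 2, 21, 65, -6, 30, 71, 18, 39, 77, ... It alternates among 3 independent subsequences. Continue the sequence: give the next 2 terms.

-54, 48

Split by position mod 3: positions 1, 4, 7, … form one track, and each other residue class forms its own.
Track A = 2, -6, 18: geometric, ×-3 each step.
Track B = 21, 30, 39: linear: a_n = 12 + 9·n.
Track C = 65, 71, 77: linear: a_n = 59 + 6·n.
Term 10 comes from track A (its 4th entry): -54.
Term 11 comes from track B (its 4th entry): 48.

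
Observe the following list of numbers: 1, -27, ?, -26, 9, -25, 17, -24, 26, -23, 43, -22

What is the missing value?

8

The terms cycle through 2 interleaved subsequences.
Stream A: 1, ?, 9, 17, 26, 43 — Fibonacci-style (each term is the sum of the two before it).
Stream B: -27, -26, -25, -24, -23, -22 — linear: a_n = -28 + n.
Stream A's pattern makes the blank 8.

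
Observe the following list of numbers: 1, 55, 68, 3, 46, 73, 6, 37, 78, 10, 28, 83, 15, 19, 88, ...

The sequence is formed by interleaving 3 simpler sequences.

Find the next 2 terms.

21, 10

Read the sequence 3 terms at a time; column i is its own pattern.
Track A: 1, 3, 6, 10, 15 — the triangular numbers T_1, T_2, ….
Track B: 55, 46, 37, 28, 19 — linear: a_n = 64 − 9·n.
Track C: 68, 73, 78, 83, 88 — linear: a_n = 63 + 5·n.
The 16th slot belongs to track A; its 6th term is 21.
Position 17 → track B, term 6 = 10.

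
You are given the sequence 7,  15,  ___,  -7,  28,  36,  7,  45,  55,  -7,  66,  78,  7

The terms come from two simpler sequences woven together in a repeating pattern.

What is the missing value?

Positions follow the repeating pattern ABB; grouping by letter gives 2 tracks.
Track A: 7, -7, 7, -7, 7. Oscillating between 7 and -7.
Track B: 15, ?, 28, 36, 45, 55, 66, 78. Triangular numbers n(n+1)/2 for n = 5, 6, ….
So the missing entry in track B is 21.

21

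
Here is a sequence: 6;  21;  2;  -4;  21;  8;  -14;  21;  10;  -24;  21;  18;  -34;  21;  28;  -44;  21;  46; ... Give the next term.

-54

The terms cycle through 3 interleaved subsequences.
Stream A: 6, -4, -14, -24, -34, -44. Arithmetic, step −10.
Stream B: 21, 21, 21, 21, 21, 21. The constant sequence 21.
Stream C: 2, 8, 10, 18, 28, 46. Fibonacci-style (each term is the sum of the two before it).
The 19th slot belongs to stream A; its 7th term is -54.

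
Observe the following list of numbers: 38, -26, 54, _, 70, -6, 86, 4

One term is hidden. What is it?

Positions 1, 3, 5, … form one subsequence and positions 2, 4, 6, … form another.
Track A: 38, 54, 70, 86 (adding 16 each time).
Track B: -26, ?, -6, 4 (adding 10 each time).
So the missing entry in track B is -16.

-16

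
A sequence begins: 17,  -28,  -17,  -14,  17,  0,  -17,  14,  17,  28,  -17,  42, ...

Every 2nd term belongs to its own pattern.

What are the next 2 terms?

The terms cycle through 2 interleaved subsequences.
Track A: 17, -17, 17, -17, 17, -17. Alternating ±17.
Track B: -28, -14, 0, 14, 28, 42. Arithmetic with common difference +14.
The 13th slot belongs to track A; its 7th term is 17.
Position 14 falls in track B as its term 7, giving 56.

17, 56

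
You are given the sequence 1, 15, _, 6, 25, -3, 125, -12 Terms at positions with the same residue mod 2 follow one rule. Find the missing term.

5

The terms cycle through 2 interleaved subsequences.
Track A = 1, ?, 25, 125: successive powers of 5.
Track B = 15, 6, -3, -12: arithmetic with common difference −9.
Filling track A at index 2 by its rule yields 5.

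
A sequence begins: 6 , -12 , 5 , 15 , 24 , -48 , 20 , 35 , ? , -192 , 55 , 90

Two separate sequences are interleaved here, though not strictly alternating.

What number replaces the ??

The slot pattern repeats as AABB (period 4), so there are 2 interleaved tracks.
Track A = 6, -12, 24, -48, ?, -192: multiplying by -2 each time.
Track B = 5, 15, 20, 35, 55, 90: Fibonacci-style (each term is the sum of the two before it).
So the missing entry in track A is 96.

96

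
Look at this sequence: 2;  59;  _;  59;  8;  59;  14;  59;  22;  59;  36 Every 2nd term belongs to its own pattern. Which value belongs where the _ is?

Positions 1, 3, 5, … form one subsequence and positions 2, 4, 6, … form another.
Subsequence A is 2, ?, 8, 14, 22, 36, which is a Fibonacci-like recurrence a_n = a_{n-1} + a_{n-2}.
Subsequence B is 59, 59, 59, 59, 59, which is constant 59.
Subsequence A's pattern makes the blank 6.

6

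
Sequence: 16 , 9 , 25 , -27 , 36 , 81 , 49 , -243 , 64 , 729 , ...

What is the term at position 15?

Positions 1, 3, 5, … form one subsequence and positions 2, 4, 6, … form another.
Track A is 16, 25, 36, 49, 64, which is the squares 4², 5², 6², ….
Track B is 9, -27, 81, -243, 729, which is geometric with ratio -3.
Position 15 falls in track A as its term 8, giving 121.

121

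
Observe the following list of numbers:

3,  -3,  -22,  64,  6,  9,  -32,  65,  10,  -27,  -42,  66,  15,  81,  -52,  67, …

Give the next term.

21

Split by position mod 4 into 4 tracks.
Stream A: 3, 6, 10, 15. The triangular numbers T_2, T_3, ….
Stream B: -3, 9, -27, 81. Geometric with ratio -3.
Stream C: -22, -32, -42, -52. Subtracting 10 each time.
Stream D: 64, 65, 66, 67. Arithmetic with common difference +1.
Term 17 comes from stream A (its 5th entry): 21.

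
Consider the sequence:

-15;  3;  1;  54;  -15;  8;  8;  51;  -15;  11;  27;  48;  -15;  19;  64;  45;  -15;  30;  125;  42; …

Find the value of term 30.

Taking every 4th term gives 4 separate tracks.
Track A: -15, -15, -15, -15, -15 (the constant sequence -15).
Track B: 3, 8, 11, 19, 30 (a Fibonacci-like recurrence a_n = a_{n-1} + a_{n-2}).
Track C: 1, 8, 27, 64, 125 (the cubes 1³, 2³, 3³, …).
Track D: 54, 51, 48, 45, 42 (subtracting 3 each time).
Position 30 → track B, term 8 = 128.

128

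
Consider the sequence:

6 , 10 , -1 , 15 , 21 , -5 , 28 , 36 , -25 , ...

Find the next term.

45

The slot pattern repeats as AAB (period 3), so there are 2 interleaved tracks.
Track A: 6, 10, 15, 21, 28, 36. Triangular numbers starting at T_3.
Track B: -1, -5, -25. Geometric with ratio 5.
Position 10 falls in track A as its term 7, giving 45.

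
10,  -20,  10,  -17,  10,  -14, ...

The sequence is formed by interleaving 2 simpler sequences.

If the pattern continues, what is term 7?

Taking every 2nd term gives 2 separate tracks.
Track A: 10, 10, 10 (constant 10).
Track B: -20, -17, -14 (adding 3 each time).
Term 7 comes from track A (its 4th entry): 10.

10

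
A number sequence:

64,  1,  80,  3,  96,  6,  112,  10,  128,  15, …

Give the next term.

Positions 1, 3, 5, … form one subsequence and positions 2, 4, 6, … form another.
Stream A is 64, 80, 96, 112, 128, which is linear: a_n = 48 + 16·n.
Stream B is 1, 3, 6, 10, 15, which is the triangular numbers T_1, T_2, ….
Term 11 comes from stream A (its 6th entry): 144.

144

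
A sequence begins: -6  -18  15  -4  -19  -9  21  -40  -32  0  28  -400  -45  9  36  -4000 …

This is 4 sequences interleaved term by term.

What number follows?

Read the sequence 4 terms at a time; column i is its own pattern.
Subsequence A is -6, -19, -32, -45, which is arithmetic with common difference −13.
Subsequence B is -18, -9, 0, 9, which is adding 9 each time.
Subsequence C is 15, 21, 28, 36, which is triangular numbers n(n+1)/2 for n = 5, 6, ….
Subsequence D is -4, -40, -400, -4000, which is a geometric progression (common ratio 10).
Position 17 → subsequence A, term 5 = -58.

-58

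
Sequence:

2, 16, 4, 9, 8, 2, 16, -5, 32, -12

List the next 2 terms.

Odd-indexed and even-indexed terms follow separate rules.
Track A = 2, 4, 8, 16, 32: geometric, ×2 each step.
Track B = 16, 9, 2, -5, -12: arithmetic with common difference −7.
The 11th slot belongs to track A; its 6th term is 64.
The 12th slot belongs to track B; its 6th term is -19.

64, -19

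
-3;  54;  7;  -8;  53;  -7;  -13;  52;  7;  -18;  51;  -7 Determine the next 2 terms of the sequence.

Split by position mod 3 into 3 tracks.
Stream A: -3, -8, -13, -18 — arithmetic with common difference −5.
Stream B: 54, 53, 52, 51 — subtracting 1 each time.
Stream C: 7, -7, 7, -7 — alternating ±7.
The 13th slot belongs to stream A; its 5th term is -23.
Term 14 comes from stream B (its 5th entry): 50.

-23, 50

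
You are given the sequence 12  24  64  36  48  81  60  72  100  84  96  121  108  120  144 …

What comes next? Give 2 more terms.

132, 144

Reading positions in blocks of 3 reveals the pattern AAB — 2 tracks woven together.
Stream A: 12, 24, 36, 48, 60, 72, 84, 96, 108, 120 (arithmetic, step +12).
Stream B: 64, 81, 100, 121, 144 (perfect squares starting at 8²).
The 16th slot belongs to stream A; its 11th term is 132.
Term 17 comes from stream A (its 12th entry): 144.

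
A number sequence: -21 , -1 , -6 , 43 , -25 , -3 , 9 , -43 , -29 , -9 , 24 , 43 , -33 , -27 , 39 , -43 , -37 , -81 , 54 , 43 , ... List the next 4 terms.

Taking every 4th term gives 4 separate tracks.
Stream A: -21, -25, -29, -33, -37 — linear: a_n = -17 − 4·n.
Stream B: -1, -3, -9, -27, -81 — geometric with ratio 3.
Stream C: -6, 9, 24, 39, 54 — arithmetic with common difference +15.
Stream D: 43, -43, 43, -43, 43 — oscillating between 43 and -43.
The 21st slot belongs to stream A; its 6th term is -41.
Position 22 → stream B, term 6 = -243.
Position 23 → stream C, term 6 = 69.
The 24th slot belongs to stream D; its 6th term is -43.

-41, -243, 69, -43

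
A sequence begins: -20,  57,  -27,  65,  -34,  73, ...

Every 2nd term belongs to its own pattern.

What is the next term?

Odd-indexed and even-indexed terms follow separate rules.
Track A is -20, -27, -34, which is linear: a_n = -13 − 7·n.
Track B is 57, 65, 73, which is linear: a_n = 49 + 8·n.
Position 7 falls in track A as its term 4, giving -41.

-41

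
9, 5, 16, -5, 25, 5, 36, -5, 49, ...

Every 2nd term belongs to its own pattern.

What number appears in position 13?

The terms cycle through 2 interleaved subsequences.
Track A is 9, 16, 25, 36, 49, which is perfect squares starting at 3².
Track B is 5, -5, 5, -5, which is alternating ±5.
The 13th slot belongs to track A; its 7th term is 81.

81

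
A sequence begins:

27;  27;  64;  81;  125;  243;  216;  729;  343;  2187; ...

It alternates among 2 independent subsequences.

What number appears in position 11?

Split by position mod 2 into 2 tracks.
Track A = 27, 64, 125, 216, 343: perfect cubes starting at 3³.
Track B = 27, 81, 243, 729, 2187: successive powers of 3.
Position 11 → track A, term 6 = 512.

512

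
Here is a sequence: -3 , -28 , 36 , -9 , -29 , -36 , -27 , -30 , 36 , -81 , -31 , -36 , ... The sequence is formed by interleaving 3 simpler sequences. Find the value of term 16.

Split by position mod 3: positions 1, 4, 7, … form one track, and each other residue class forms its own.
Stream A: -3, -9, -27, -81 (geometric with ratio 3).
Stream B: -28, -29, -30, -31 (arithmetic, step −1).
Stream C: 36, -36, 36, -36 (oscillating between 36 and -36).
Position 16 → stream A, term 6 = -729.

-729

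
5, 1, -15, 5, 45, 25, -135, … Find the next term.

125

The terms cycle through 2 interleaved subsequences.
Track A is 5, -15, 45, -135, which is geometric, ×-3 each step.
Track B is 1, 5, 25, which is powers of 5.
Term 8 comes from track B (its 4th entry): 125.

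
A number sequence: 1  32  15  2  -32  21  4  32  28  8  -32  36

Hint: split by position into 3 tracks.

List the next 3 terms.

The terms cycle through 3 interleaved subsequences.
Subsequence A = 1, 2, 4, 8: successive powers of 2.
Subsequence B = 32, -32, 32, -32: oscillating between 32 and -32.
Subsequence C = 15, 21, 28, 36: the triangular numbers T_5, T_6, ….
Term 13 comes from subsequence A (its 5th entry): 16.
Position 14 falls in subsequence B as its term 5, giving 32.
The 15th slot belongs to subsequence C; its 5th term is 45.

16, 32, 45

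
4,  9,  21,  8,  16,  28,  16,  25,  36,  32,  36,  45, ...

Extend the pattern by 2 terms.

64, 49

Taking every 3rd term gives 3 separate tracks.
Track A: 4, 8, 16, 32 — multiplying by 2 each time.
Track B: 9, 16, 25, 36 — perfect squares starting at 3².
Track C: 21, 28, 36, 45 — the triangular numbers T_6, T_7, ….
Term 13 comes from track A (its 5th entry): 64.
Term 14 comes from track B (its 5th entry): 49.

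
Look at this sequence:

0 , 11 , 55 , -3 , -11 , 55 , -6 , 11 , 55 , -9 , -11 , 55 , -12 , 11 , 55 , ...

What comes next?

Read the sequence 3 terms at a time; column i is its own pattern.
Stream A is 0, -3, -6, -9, -12, which is subtracting 3 each time.
Stream B is 11, -11, 11, -11, 11, which is oscillating between 11 and -11.
Stream C is 55, 55, 55, 55, 55, which is always 55.
Term 16 comes from stream A (its 6th entry): -15.

-15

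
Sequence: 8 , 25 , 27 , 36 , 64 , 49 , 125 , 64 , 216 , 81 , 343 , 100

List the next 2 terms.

512, 121

The terms cycle through 2 interleaved subsequences.
Stream A is 8, 27, 64, 125, 216, 343, which is perfect cubes starting at 2³.
Stream B is 25, 36, 49, 64, 81, 100, which is the squares 5², 6², 7², ….
Position 13 → stream A, term 7 = 512.
Position 14 → stream B, term 7 = 121.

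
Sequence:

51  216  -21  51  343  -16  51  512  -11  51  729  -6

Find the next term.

Read the sequence 3 terms at a time; column i is its own pattern.
Track A: 51, 51, 51, 51. The constant sequence 51.
Track B: 216, 343, 512, 729. Perfect cubes starting at 6³.
Track C: -21, -16, -11, -6. Adding 5 each time.
Position 13 falls in track A as its term 5, giving 51.

51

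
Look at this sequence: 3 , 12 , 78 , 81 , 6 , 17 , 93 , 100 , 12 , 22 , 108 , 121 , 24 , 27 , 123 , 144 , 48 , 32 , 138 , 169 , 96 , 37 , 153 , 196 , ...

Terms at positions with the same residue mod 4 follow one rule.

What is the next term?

192

Taking every 4th term gives 4 separate tracks.
Subsequence A: 3, 6, 12, 24, 48, 96 — geometric with ratio 2.
Subsequence B: 12, 17, 22, 27, 32, 37 — linear: a_n = 7 + 5·n.
Subsequence C: 78, 93, 108, 123, 138, 153 — linear: a_n = 63 + 15·n.
Subsequence D: 81, 100, 121, 144, 169, 196 — the squares 9², 10², 11², ….
Position 25 → subsequence A, term 7 = 192.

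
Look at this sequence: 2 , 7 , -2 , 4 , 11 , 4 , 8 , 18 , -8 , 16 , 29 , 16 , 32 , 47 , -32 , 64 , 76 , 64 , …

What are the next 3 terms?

The terms cycle through 3 interleaved subsequences.
Track A: 2, 4, 8, 16, 32, 64 (successive powers of 2).
Track B: 7, 11, 18, 29, 47, 76 (each term equals the sum of the previous two).
Track C: -2, 4, -8, 16, -32, 64 (geometric with ratio -2).
The 19th slot belongs to track A; its 7th term is 128.
Position 20 falls in track B as its term 7, giving 123.
Position 21 → track C, term 7 = -128.

128, 123, -128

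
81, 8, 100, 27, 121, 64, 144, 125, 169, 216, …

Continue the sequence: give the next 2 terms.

196, 343

Split by position mod 2 into 2 tracks.
Track A = 81, 100, 121, 144, 169: the squares 9², 10², 11², ….
Track B = 8, 27, 64, 125, 216: perfect cubes starting at 2³.
Position 11 → track A, term 6 = 196.
Position 12 → track B, term 6 = 343.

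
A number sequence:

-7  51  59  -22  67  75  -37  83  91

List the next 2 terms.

The slot pattern repeats as ABB (period 3), so there are 2 interleaved tracks.
Stream A = -7, -22, -37: linear: a_n = 8 − 15·n.
Stream B = 51, 59, 67, 75, 83, 91: linear: a_n = 43 + 8·n.
The 10th slot belongs to stream A; its 4th term is -52.
Term 11 comes from stream B (its 7th entry): 99.

-52, 99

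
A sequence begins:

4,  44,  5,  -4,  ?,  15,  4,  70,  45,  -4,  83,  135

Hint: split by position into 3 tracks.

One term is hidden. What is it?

57

Read the sequence 3 terms at a time; column i is its own pattern.
Track A: 4, -4, 4, -4 (oscillating between 4 and -4).
Track B: 44, ?, 70, 83 (arithmetic with common difference +13).
Track C: 5, 15, 45, 135 (a geometric progression (common ratio 3)).
Track B's pattern makes the blank 57.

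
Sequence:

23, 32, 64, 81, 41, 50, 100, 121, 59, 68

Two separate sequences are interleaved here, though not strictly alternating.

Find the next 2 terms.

144, 169

Positions follow the repeating pattern AABB; grouping by letter gives 2 tracks.
Track A: 23, 32, 41, 50, 59, 68 — linear: a_n = 14 + 9·n.
Track B: 64, 81, 100, 121 — perfect squares starting at 8².
Term 11 comes from track B (its 5th entry): 144.
The 12th slot belongs to track B; its 6th term is 169.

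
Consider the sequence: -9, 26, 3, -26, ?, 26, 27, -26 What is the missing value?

Split by position mod 2 into 2 tracks.
Subsequence A = -9, 3, ?, 27: linear: a_n = -21 + 12·n.
Subsequence B = 26, -26, 26, -26: the oscillation 26·(−1)^(n+1).
Filling subsequence A at index 3 by its rule yields 15.

15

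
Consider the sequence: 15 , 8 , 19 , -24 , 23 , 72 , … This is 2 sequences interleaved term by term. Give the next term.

27

Positions 1, 3, 5, … form one subsequence and positions 2, 4, 6, … form another.
Stream A: 15, 19, 23. Linear: a_n = 11 + 4·n.
Stream B: 8, -24, 72. Multiplying by -3 each time.
Position 7 falls in stream A as its term 4, giving 27.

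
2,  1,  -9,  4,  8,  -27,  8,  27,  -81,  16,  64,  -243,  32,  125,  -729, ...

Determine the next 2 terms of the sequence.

64, 216

Split by position mod 3: positions 1, 4, 7, … form one track, and each other residue class forms its own.
Subsequence A: 2, 4, 8, 16, 32 (powers 2^1, 2^2, 2^3, …).
Subsequence B: 1, 8, 27, 64, 125 (consecutive cubes n³ from n = 1).
Subsequence C: -9, -27, -81, -243, -729 (a geometric progression (common ratio 3)).
Term 16 comes from subsequence A (its 6th entry): 64.
Position 17 → subsequence B, term 6 = 216.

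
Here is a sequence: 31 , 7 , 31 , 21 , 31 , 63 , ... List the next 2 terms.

Positions 1, 3, 5, … form one subsequence and positions 2, 4, 6, … form another.
Track A: 31, 31, 31 (always 31).
Track B: 7, 21, 63 (geometric with ratio 3).
Position 7 → track A, term 4 = 31.
Term 8 comes from track B (its 4th entry): 189.

31, 189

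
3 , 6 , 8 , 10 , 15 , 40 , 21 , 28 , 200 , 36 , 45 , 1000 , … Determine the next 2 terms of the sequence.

The slot pattern repeats as AAB (period 3), so there are 2 interleaved tracks.
Subsequence A: 3, 6, 10, 15, 21, 28, 36, 45. Triangular numbers n(n+1)/2 for n = 2, 3, ….
Subsequence B: 8, 40, 200, 1000. Geometric with ratio 5.
Position 13 falls in subsequence A as its term 9, giving 55.
Term 14 comes from subsequence A (its 10th entry): 66.

55, 66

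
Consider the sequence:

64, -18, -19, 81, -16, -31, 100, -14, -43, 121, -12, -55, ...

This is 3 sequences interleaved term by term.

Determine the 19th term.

Read the sequence 3 terms at a time; column i is its own pattern.
Stream A: 64, 81, 100, 121 — consecutive squares n² from n = 8.
Stream B: -18, -16, -14, -12 — adding 2 each time.
Stream C: -19, -31, -43, -55 — linear: a_n = -7 − 12·n.
Position 19 falls in stream A as its term 7, giving 196.

196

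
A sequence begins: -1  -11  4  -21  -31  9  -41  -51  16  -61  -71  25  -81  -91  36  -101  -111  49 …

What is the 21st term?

The slot pattern repeats as AAB (period 3), so there are 2 interleaved tracks.
Subsequence A = -1, -11, -21, -31, -41, -51, -61, -71, -81, -91, -101, -111: subtracting 10 each time.
Subsequence B = 4, 9, 16, 25, 36, 49: consecutive squares n² from n = 2.
Term 21 comes from subsequence B (its 7th entry): 64.

64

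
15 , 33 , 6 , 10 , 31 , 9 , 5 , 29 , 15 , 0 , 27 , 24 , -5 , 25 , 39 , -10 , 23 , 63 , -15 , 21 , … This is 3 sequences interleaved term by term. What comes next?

102

The terms cycle through 3 interleaved subsequences.
Track A = 15, 10, 5, 0, -5, -10, -15: arithmetic, step −5.
Track B = 33, 31, 29, 27, 25, 23, 21: arithmetic, step −2.
Track C = 6, 9, 15, 24, 39, 63: Fibonacci-style (each term is the sum of the two before it).
The 21st slot belongs to track C; its 7th term is 102.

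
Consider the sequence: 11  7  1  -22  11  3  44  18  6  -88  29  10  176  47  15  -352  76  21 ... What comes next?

The terms cycle through 3 interleaved subsequences.
Track A: 11, -22, 44, -88, 176, -352 — geometric, ×-2 each step.
Track B: 7, 11, 18, 29, 47, 76 — a Fibonacci-like recurrence a_n = a_{n-1} + a_{n-2}.
Track C: 1, 3, 6, 10, 15, 21 — the triangular numbers T_1, T_2, ….
Term 19 comes from track A (its 7th entry): 704.

704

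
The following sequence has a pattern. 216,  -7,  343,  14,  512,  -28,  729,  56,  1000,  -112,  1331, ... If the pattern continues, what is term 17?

Taking every 2nd term gives 2 separate tracks.
Stream A: 216, 343, 512, 729, 1000, 1331 — perfect cubes starting at 6³.
Stream B: -7, 14, -28, 56, -112 — geometric with ratio -2.
Position 17 → stream A, term 9 = 2744.

2744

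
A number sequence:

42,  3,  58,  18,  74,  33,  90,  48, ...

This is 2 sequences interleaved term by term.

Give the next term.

106

Taking every 2nd term gives 2 separate tracks.
Track A = 42, 58, 74, 90: adding 16 each time.
Track B = 3, 18, 33, 48: arithmetic, step +15.
Term 9 comes from track A (its 5th entry): 106.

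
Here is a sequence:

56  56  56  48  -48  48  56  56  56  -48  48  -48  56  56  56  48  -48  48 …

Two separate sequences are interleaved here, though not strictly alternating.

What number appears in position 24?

Reading positions in blocks of 6 reveals the pattern AAABBB — 2 tracks woven together.
Subsequence A = 56, 56, 56, 56, 56, 56, 56, 56, 56: constant 56.
Subsequence B = 48, -48, 48, -48, 48, -48, 48, -48, 48: alternating ±48.
The 24th slot belongs to subsequence B; its 12th term is -48.

-48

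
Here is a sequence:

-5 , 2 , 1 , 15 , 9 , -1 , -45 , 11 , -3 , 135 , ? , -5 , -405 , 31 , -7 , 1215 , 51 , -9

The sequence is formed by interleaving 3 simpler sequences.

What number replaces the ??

Split by position mod 3: positions 1, 4, 7, … form one track, and each other residue class forms its own.
Track A: -5, 15, -45, 135, -405, 1215. Geometric with ratio -3.
Track B: 2, 9, 11, ?, 31, 51. A Fibonacci-like recurrence a_n = a_{n-1} + a_{n-2}.
Track C: 1, -1, -3, -5, -7, -9. Arithmetic, step −2.
So the missing entry in track B is 20.

20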